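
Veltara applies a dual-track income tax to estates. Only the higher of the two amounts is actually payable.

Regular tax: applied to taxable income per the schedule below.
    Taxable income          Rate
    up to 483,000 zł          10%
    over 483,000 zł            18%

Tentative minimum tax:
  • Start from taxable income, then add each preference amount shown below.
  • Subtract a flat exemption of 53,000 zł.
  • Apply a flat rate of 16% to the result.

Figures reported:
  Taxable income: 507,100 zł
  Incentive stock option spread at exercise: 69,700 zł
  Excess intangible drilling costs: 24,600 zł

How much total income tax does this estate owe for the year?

Regular tax:
  483,000 zł × 10% = 48,300 zł
  24,100 zł × 18% = 4,338 zł
  → 52,638 zł

Tentative minimum tax:
  Adjusted income: 507,100 zł + 69,700 zł + 24,600 zł = 601,400 zł
  Less exemption 53,000 zł → base 548,400 zł
  548,400 zł × 16% = 87,744 zł

87,744 zł > 52,638 zł, so the tentative minimum tax is the binding amount.

87,744 zł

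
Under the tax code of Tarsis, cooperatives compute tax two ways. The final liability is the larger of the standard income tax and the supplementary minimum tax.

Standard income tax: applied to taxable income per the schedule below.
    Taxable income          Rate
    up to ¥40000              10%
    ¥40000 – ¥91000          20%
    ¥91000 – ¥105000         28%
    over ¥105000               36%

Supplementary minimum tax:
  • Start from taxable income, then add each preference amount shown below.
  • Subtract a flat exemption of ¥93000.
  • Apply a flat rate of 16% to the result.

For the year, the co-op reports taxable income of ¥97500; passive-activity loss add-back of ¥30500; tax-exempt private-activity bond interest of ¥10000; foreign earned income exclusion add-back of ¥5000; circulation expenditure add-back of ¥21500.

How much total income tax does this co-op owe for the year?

¥16020

Standard income tax:
  ¥40000 × 10% = ¥4000
  ¥51000 × 20% = ¥10200
  ¥6500 × 28% = ¥1820
  → ¥16020

Supplementary minimum tax:
  Adjusted income: ¥97500 + ¥30500 + ¥10000 + ¥5000 + ¥21500 = ¥164500
  Less exemption ¥93000 → base ¥71500
  ¥71500 × 16% = ¥11440

¥16020 > ¥11440, so the standard income tax governs.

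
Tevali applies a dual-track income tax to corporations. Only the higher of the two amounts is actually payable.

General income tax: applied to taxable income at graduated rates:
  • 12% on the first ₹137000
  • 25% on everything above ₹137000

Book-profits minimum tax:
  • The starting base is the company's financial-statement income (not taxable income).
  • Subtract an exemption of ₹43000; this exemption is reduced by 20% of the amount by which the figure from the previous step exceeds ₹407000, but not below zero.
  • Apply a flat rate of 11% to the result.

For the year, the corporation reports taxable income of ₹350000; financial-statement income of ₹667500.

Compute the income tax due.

Book-profits minimum tax:
  Base (financial-statement income): ₹667500
  Exemption: 20% × (₹667500 − ₹407000) = ₹52100 ≥ ₹43000, so the exemption is fully phased out
  Base: ₹667500 − ₹0 = ₹667500
  ₹667500 × 11% = ₹73425

General income tax:
  ₹137000 × 12% = ₹16440
  ₹213000 × 25% = ₹53250
  → ₹69690

₹73425 > ₹69690, so the book-profits minimum tax is the binding amount.

₹73425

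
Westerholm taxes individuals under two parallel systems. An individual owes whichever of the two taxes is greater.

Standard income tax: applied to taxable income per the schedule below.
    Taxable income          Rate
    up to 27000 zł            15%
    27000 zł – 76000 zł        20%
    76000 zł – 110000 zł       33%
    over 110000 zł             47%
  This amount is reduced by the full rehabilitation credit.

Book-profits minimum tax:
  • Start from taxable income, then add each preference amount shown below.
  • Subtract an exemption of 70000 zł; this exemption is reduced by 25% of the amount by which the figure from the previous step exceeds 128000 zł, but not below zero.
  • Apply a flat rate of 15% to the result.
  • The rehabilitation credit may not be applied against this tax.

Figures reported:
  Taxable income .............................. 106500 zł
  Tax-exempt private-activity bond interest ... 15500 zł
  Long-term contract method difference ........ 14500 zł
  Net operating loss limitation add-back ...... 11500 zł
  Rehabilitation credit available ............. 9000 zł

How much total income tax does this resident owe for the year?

Book-profits minimum tax:
  Adjusted income: 106500 zł + 15500 zł + 14500 zł + 11500 zł = 148000 zł
  Exemption: 70000 zł − 25% × (148000 zł − 128000 zł) = 70000 zł − 5000 zł = 65000 zł
  Base: 148000 zł − 65000 zł = 83000 zł
  83000 zł × 15% = 12450 zł

Standard income tax:
  27000 zł × 15% = 4050 zł
  49000 zł × 20% = 9800 zł
  30500 zł × 33% = 10065 zł
  → 23915 zł
  Less rehabilitation credit 9000 zł → 14915 zł

14915 zł > 12450 zł, so the standard income tax governs.

14915 zł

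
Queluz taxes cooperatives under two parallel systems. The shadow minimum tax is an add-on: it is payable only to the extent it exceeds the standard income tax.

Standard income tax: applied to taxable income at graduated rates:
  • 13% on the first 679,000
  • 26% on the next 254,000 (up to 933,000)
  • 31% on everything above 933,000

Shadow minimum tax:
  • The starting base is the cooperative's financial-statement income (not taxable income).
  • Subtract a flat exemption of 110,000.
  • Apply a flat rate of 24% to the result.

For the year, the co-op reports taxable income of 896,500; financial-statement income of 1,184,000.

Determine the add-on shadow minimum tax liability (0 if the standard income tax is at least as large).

112,940

Standard income tax:
  679,000 × 13% = 88,270
  217,500 × 26% = 56,550
  → 144,820

Shadow minimum tax:
  Base (financial-statement income): 1,184,000
  Less exemption 110,000 → base 1,074,000
  1,074,000 × 24% = 257,760

Excess of shadow minimum tax over standard income tax: 257,760 − 144,820 = 112,940.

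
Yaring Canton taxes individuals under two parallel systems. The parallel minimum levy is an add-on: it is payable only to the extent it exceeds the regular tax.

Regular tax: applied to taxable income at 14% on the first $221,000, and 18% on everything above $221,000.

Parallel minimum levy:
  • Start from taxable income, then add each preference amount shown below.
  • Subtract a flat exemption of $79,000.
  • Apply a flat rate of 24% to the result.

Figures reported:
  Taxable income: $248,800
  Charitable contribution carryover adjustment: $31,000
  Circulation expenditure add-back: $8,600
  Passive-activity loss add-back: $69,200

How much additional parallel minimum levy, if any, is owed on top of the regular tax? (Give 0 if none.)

Regular tax:
  $221,000 × 14% = $30,940
  $27,800 × 18% = $5,004
  → $35,944

Parallel minimum levy:
  Adjusted income: $248,800 + $31,000 + $8,600 + $69,200 = $357,600
  Less exemption $79,000 → base $278,600
  $278,600 × 24% = $66,864

Excess of parallel minimum levy over regular tax: $66,864 − $35,944 = $30,920.

$30,920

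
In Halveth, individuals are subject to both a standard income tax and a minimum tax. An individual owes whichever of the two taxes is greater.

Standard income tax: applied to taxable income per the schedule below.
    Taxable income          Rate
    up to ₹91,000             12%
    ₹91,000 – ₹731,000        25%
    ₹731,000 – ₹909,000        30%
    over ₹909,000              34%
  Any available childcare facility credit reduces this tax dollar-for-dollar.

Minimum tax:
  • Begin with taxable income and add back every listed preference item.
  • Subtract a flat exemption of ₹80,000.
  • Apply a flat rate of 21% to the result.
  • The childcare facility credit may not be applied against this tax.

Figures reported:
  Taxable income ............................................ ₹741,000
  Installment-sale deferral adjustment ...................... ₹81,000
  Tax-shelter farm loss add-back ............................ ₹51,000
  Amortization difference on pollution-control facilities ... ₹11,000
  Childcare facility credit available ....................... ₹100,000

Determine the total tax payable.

₹168,840

Minimum tax:
  Adjusted income: ₹741,000 + ₹81,000 + ₹51,000 + ₹11,000 = ₹884,000
  Less exemption ₹80,000 → base ₹804,000
  ₹804,000 × 21% = ₹168,840

Standard income tax:
  ₹91,000 × 12% = ₹10,920
  ₹640,000 × 25% = ₹160,000
  ₹10,000 × 30% = ₹3,000
  → ₹173,920
  Less childcare facility credit ₹100,000 → ₹73,920

₹168,840 > ₹73,920, so the minimum tax is the binding amount.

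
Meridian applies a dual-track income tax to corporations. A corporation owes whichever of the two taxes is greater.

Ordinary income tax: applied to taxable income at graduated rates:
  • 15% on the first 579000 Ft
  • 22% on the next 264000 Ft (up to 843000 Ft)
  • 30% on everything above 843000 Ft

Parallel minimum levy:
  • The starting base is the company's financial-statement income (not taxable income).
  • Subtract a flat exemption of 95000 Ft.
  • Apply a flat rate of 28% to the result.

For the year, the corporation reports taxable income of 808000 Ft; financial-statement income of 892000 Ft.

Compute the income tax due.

Ordinary income tax:
  579000 Ft × 15% = 86850 Ft
  229000 Ft × 22% = 50380 Ft
  → 137230 Ft

Parallel minimum levy:
  Base (financial-statement income): 892000 Ft
  Less exemption 95000 Ft → base 797000 Ft
  797000 Ft × 28% = 223160 Ft

223160 Ft > 137230 Ft, so the parallel minimum levy is the binding amount.

223160 Ft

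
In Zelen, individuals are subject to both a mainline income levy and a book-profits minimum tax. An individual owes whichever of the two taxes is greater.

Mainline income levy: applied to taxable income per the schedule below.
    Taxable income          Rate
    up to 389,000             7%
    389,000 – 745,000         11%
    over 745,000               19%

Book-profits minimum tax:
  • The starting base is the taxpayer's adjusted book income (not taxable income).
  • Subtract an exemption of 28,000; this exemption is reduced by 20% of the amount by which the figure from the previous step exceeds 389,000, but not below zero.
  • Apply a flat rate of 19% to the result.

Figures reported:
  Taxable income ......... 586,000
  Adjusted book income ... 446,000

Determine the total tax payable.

Mainline income levy:
  389,000 × 7% = 27,230
  197,000 × 11% = 21,670
  → 48,900

Book-profits minimum tax:
  Base (adjusted book income): 446,000
  Exemption: 28,000 − 20% × (446,000 − 389,000) = 28,000 − 11,400 = 16,600
  Base: 446,000 − 16,600 = 429,400
  429,400 × 19% = 81,586

81,586 > 48,900, so the book-profits minimum tax is the binding amount.

81,586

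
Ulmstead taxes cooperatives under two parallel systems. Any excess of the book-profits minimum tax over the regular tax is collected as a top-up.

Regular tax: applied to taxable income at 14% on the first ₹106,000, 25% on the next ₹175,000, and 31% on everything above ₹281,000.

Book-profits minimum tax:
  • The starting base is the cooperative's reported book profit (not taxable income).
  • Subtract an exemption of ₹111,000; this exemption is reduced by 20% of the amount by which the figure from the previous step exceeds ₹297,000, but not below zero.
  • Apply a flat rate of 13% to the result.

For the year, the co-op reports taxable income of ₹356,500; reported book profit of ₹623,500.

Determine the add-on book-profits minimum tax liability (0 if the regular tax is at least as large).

₹0

Regular tax:
  ₹106,000 × 14% = ₹14,840
  ₹175,000 × 25% = ₹43,750
  ₹75,500 × 31% = ₹23,405
  → ₹81,995

Book-profits minimum tax:
  Base (reported book profit): ₹623,500
  Exemption: ₹111,000 − 20% × (₹623,500 − ₹297,000) = ₹111,000 − ₹65,300 = ₹45,700
  Base: ₹623,500 − ₹45,700 = ₹577,800
  ₹577,800 × 13% = ₹75,114

₹75,114 ≤ ₹81,995, so no add-on is due.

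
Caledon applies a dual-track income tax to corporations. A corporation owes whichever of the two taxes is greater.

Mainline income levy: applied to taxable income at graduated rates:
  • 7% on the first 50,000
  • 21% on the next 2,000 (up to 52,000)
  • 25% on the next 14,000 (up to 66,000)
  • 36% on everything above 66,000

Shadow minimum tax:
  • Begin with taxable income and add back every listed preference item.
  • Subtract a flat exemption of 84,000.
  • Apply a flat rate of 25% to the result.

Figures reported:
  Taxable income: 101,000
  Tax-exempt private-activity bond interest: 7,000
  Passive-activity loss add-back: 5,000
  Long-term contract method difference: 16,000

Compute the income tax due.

Mainline income levy:
  50,000 × 7% = 3,500
  2,000 × 21% = 420
  14,000 × 25% = 3,500
  35,000 × 36% = 12,600
  → 20,020

Shadow minimum tax:
  Adjusted income: 101,000 + 7,000 + 5,000 + 16,000 = 129,000
  Less exemption 84,000 → base 45,000
  45,000 × 25% = 11,250

20,020 > 11,250, so the mainline income levy governs.

20,020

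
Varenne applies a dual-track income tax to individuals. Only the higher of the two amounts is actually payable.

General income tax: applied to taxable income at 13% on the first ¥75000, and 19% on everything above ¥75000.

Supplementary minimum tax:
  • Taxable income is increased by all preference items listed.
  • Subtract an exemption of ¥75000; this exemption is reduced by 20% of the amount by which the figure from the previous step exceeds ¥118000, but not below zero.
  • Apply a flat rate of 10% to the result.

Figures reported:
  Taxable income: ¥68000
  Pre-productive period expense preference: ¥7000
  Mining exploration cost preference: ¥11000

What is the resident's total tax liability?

¥8840

General income tax:
  ¥68000 × 13% = ¥8840

Supplementary minimum tax:
  Adjusted income: ¥68000 + ¥7000 + ¥11000 = ¥86000
  Exemption: ¥86000 ≤ ¥118000, so full ¥75000 applies
  Base: ¥86000 − ¥75000 = ¥11000
  ¥11000 × 10% = ¥1100

¥8840 > ¥1100, so the general income tax governs.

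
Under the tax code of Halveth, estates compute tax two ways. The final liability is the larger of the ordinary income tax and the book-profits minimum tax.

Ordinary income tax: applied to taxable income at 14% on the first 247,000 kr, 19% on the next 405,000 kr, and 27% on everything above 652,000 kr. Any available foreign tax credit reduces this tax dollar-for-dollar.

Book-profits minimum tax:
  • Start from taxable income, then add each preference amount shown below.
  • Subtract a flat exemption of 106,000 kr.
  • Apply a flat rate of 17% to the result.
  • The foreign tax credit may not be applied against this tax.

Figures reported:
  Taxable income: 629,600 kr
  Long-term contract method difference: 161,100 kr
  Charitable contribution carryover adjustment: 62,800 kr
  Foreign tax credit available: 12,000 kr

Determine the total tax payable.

Ordinary income tax:
  247,000 kr × 14% = 34,580 kr
  382,600 kr × 19% = 72,694 kr
  → 107,274 kr
  Less foreign tax credit 12,000 kr → 95,274 kr

Book-profits minimum tax:
  Adjusted income: 629,600 kr + 161,100 kr + 62,800 kr = 853,500 kr
  Less exemption 106,000 kr → base 747,500 kr
  747,500 kr × 17% = 127,075 kr

127,075 kr > 95,274 kr, so the book-profits minimum tax is the binding amount.

127,075 kr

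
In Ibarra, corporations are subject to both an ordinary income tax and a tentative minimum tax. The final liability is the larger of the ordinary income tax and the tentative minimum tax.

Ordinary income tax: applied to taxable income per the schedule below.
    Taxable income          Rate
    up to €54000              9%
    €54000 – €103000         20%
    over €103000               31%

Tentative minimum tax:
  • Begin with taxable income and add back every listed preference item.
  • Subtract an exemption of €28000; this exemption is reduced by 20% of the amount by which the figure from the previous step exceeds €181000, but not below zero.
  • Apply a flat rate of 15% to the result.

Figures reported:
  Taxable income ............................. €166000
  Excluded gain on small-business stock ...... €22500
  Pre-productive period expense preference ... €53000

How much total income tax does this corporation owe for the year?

€34190

Tentative minimum tax:
  Adjusted income: €166000 + €22500 + €53000 = €241500
  Exemption: €28000 − 20% × (€241500 − €181000) = €28000 − €12100 = €15900
  Base: €241500 − €15900 = €225600
  €225600 × 15% = €33840

Ordinary income tax:
  €54000 × 9% = €4860
  €49000 × 20% = €9800
  €63000 × 31% = €19530
  → €34190

€34190 > €33840, so the ordinary income tax governs.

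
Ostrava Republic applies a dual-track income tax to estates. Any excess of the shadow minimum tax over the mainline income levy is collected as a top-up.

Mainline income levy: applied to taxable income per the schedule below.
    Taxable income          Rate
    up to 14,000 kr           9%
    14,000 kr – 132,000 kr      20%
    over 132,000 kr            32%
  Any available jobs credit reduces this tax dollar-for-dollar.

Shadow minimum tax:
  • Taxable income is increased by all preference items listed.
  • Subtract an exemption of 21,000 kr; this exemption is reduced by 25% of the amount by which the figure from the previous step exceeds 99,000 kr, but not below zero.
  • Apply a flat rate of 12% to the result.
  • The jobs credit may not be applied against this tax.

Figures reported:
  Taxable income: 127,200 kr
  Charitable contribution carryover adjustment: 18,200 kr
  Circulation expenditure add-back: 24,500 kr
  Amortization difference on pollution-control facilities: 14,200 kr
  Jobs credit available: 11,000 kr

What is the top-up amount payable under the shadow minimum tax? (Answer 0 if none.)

9,192 kr

Mainline income levy:
  14,000 kr × 9% = 1,260 kr
  113,200 kr × 20% = 22,640 kr
  → 23,900 kr
  Less jobs credit 11,000 kr → 12,900 kr

Shadow minimum tax:
  Adjusted income: 127,200 kr + 18,200 kr + 24,500 kr + 14,200 kr = 184,100 kr
  Exemption: 25% × (184,100 kr − 99,000 kr) = 21,275 kr ≥ 21,000 kr, so the exemption is fully phased out
  Base: 184,100 kr − 0 kr = 184,100 kr
  184,100 kr × 12% = 22,092 kr

Excess of shadow minimum tax over mainline income levy: 22,092 kr − 12,900 kr = 9,192 kr.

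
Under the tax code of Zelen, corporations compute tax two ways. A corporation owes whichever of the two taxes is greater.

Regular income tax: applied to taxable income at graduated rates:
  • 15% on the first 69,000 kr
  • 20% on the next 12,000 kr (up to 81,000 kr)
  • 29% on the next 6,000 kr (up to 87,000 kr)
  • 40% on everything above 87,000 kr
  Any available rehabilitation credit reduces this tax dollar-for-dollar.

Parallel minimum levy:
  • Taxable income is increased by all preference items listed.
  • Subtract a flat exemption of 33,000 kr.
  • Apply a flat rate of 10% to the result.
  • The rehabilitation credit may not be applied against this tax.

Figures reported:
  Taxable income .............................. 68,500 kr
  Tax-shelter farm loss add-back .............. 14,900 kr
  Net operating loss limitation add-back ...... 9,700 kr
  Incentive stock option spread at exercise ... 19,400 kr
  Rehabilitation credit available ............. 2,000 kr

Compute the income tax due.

8,275 kr

Regular income tax:
  68,500 kr × 15% = 10,275 kr
  Less rehabilitation credit 2,000 kr → 8,275 kr

Parallel minimum levy:
  Adjusted income: 68,500 kr + 14,900 kr + 9,700 kr + 19,400 kr = 112,500 kr
  Less exemption 33,000 kr → base 79,500 kr
  79,500 kr × 10% = 7,950 kr

8,275 kr > 7,950 kr, so the regular income tax governs.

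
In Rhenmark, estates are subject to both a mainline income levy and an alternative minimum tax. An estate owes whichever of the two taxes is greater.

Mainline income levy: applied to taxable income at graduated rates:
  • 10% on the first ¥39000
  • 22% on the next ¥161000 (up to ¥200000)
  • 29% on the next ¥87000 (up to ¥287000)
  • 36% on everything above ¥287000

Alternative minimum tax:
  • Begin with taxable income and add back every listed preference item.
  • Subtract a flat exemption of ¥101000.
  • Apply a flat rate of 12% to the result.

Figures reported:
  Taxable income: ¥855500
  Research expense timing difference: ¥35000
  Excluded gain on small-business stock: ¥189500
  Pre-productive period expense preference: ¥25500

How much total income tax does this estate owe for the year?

¥269210

Alternative minimum tax:
  Adjusted income: ¥855500 + ¥35000 + ¥189500 + ¥25500 = ¥1105500
  Less exemption ¥101000 → base ¥1004500
  ¥1004500 × 12% = ¥120540

Mainline income levy:
  ¥39000 × 10% = ¥3900
  ¥161000 × 22% = ¥35420
  ¥87000 × 29% = ¥25230
  ¥568500 × 36% = ¥204660
  → ¥269210

¥269210 > ¥120540, so the mainline income levy governs.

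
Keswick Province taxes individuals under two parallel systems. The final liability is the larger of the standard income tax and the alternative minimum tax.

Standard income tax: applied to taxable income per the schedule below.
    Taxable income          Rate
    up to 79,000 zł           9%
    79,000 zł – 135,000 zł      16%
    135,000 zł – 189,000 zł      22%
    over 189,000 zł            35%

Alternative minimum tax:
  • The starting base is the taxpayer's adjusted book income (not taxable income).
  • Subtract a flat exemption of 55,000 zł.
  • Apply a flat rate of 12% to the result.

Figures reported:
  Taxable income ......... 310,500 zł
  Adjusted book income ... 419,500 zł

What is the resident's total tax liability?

70,475 zł

Alternative minimum tax:
  Base (adjusted book income): 419,500 zł
  Less exemption 55,000 zł → base 364,500 zł
  364,500 zł × 12% = 43,740 zł

Standard income tax:
  79,000 zł × 9% = 7,110 zł
  56,000 zł × 16% = 8,960 zł
  54,000 zł × 22% = 11,880 zł
  121,500 zł × 35% = 42,525 zł
  → 70,475 zł

70,475 zł > 43,740 zł, so the standard income tax governs.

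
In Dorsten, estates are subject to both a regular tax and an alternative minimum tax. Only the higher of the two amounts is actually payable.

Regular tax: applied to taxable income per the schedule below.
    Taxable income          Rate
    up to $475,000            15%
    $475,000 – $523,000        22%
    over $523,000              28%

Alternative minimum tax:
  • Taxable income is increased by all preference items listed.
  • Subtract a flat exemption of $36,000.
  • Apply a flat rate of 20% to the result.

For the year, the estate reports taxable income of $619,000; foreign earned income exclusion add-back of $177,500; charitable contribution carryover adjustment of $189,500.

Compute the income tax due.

Regular tax:
  $475,000 × 15% = $71,250
  $48,000 × 22% = $10,560
  $96,000 × 28% = $26,880
  → $108,690

Alternative minimum tax:
  Adjusted income: $619,000 + $177,500 + $189,500 = $986,000
  Less exemption $36,000 → base $950,000
  $950,000 × 20% = $190,000

$190,000 > $108,690, so the alternative minimum tax is the binding amount.

$190,000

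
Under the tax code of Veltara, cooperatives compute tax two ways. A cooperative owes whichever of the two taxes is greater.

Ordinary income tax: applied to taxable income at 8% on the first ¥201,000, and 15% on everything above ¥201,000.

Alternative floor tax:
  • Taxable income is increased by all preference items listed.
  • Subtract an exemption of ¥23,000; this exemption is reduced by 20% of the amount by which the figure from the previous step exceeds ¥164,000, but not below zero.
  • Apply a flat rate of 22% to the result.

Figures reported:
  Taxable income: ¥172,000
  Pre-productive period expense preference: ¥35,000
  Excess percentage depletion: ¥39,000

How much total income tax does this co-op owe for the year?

¥52,668

Ordinary income tax:
  ¥172,000 × 8% = ¥13,760

Alternative floor tax:
  Adjusted income: ¥172,000 + ¥35,000 + ¥39,000 = ¥246,000
  Exemption: ¥23,000 − 20% × (¥246,000 − ¥164,000) = ¥23,000 − ¥16,400 = ¥6,600
  Base: ¥246,000 − ¥6,600 = ¥239,400
  ¥239,400 × 22% = ¥52,668

¥52,668 > ¥13,760, so the alternative floor tax is the binding amount.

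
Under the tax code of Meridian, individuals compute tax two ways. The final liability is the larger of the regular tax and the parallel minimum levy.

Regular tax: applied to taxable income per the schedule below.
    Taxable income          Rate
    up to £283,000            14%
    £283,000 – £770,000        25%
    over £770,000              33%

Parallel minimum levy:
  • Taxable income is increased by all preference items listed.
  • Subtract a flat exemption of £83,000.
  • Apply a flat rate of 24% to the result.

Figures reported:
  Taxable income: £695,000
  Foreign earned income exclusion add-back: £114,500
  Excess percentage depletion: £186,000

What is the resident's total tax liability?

£219,000

Regular tax:
  £283,000 × 14% = £39,620
  £412,000 × 25% = £103,000
  → £142,620

Parallel minimum levy:
  Adjusted income: £695,000 + £114,500 + £186,000 = £995,500
  Less exemption £83,000 → base £912,500
  £912,500 × 24% = £219,000

£219,000 > £142,620, so the parallel minimum levy is the binding amount.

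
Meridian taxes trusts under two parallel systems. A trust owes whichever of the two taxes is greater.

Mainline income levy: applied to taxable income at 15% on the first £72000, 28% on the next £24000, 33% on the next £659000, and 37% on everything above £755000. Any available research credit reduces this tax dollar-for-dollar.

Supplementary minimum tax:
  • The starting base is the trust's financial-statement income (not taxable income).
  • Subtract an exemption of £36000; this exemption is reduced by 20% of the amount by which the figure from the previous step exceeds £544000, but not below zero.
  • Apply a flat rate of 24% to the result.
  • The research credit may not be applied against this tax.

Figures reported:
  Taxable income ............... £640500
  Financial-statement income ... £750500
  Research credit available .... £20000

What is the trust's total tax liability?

£180120

Mainline income levy:
  £72000 × 15% = £10800
  £24000 × 28% = £6720
  £544500 × 33% = £179685
  → £197205
  Less research credit £20000 → £177205

Supplementary minimum tax:
  Base (financial-statement income): £750500
  Exemption: 20% × (£750500 − £544000) = £41300 ≥ £36000, so the exemption is fully phased out
  Base: £750500 − £0 = £750500
  £750500 × 24% = £180120

£180120 > £177205, so the supplementary minimum tax is the binding amount.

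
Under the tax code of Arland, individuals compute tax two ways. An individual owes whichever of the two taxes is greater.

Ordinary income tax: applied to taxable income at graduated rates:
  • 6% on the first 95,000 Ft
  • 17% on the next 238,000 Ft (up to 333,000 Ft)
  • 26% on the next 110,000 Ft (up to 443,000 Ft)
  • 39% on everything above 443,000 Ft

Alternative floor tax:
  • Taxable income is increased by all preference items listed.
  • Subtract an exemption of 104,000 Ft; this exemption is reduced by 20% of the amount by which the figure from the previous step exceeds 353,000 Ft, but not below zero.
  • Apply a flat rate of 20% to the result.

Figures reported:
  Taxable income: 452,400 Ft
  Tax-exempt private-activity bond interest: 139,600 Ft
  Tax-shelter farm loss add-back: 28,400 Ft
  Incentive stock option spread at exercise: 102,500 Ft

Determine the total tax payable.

Alternative floor tax:
  Adjusted income: 452,400 Ft + 139,600 Ft + 28,400 Ft + 102,500 Ft = 722,900 Ft
  Exemption: 104,000 Ft − 20% × (722,900 Ft − 353,000 Ft) = 104,000 Ft − 73,980 Ft = 30,020 Ft
  Base: 722,900 Ft − 30,020 Ft = 692,880 Ft
  692,880 Ft × 20% = 138,576 Ft

Ordinary income tax:
  95,000 Ft × 6% = 5,700 Ft
  238,000 Ft × 17% = 40,460 Ft
  110,000 Ft × 26% = 28,600 Ft
  9,400 Ft × 39% = 3,666 Ft
  → 78,426 Ft

138,576 Ft > 78,426 Ft, so the alternative floor tax is the binding amount.

138,576 Ft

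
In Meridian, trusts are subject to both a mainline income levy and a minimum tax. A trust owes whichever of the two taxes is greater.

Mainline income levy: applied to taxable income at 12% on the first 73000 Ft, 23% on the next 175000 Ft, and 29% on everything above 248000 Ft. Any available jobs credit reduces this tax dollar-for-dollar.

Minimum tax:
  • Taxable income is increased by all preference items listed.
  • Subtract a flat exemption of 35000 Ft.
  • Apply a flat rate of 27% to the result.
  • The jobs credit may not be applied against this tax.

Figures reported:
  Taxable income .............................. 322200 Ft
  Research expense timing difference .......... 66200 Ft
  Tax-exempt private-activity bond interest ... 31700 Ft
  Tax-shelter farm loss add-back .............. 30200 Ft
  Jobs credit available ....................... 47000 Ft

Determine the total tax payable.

112131 Ft

Minimum tax:
  Adjusted income: 322200 Ft + 66200 Ft + 31700 Ft + 30200 Ft = 450300 Ft
  Less exemption 35000 Ft → base 415300 Ft
  415300 Ft × 27% = 112131 Ft

Mainline income levy:
  73000 Ft × 12% = 8760 Ft
  175000 Ft × 23% = 40250 Ft
  74200 Ft × 29% = 21518 Ft
  → 70528 Ft
  Less jobs credit 47000 Ft → 23528 Ft

112131 Ft > 23528 Ft, so the minimum tax is the binding amount.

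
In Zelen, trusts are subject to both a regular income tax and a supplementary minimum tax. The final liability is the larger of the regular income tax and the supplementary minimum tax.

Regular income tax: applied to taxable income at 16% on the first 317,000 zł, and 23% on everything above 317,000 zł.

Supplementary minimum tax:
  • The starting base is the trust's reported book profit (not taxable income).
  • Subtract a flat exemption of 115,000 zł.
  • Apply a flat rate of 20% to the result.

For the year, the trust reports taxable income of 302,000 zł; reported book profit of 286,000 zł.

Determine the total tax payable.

48,320 zł

Supplementary minimum tax:
  Base (reported book profit): 286,000 zł
  Less exemption 115,000 zł → base 171,000 zł
  171,000 zł × 20% = 34,200 zł

Regular income tax:
  302,000 zł × 16% = 48,320 zł

48,320 zł > 34,200 zł, so the regular income tax governs.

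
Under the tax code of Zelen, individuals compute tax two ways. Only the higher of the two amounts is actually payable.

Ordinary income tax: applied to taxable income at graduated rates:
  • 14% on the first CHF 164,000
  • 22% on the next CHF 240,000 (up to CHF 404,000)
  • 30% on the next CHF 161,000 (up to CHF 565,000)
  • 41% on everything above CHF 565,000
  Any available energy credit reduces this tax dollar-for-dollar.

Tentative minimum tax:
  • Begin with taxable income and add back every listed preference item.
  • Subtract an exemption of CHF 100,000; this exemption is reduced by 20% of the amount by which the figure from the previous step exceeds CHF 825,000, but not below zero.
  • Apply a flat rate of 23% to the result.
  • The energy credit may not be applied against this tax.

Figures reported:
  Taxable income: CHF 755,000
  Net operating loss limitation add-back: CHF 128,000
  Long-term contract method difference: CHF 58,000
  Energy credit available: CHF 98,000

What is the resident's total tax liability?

Tentative minimum tax:
  Adjusted income: CHF 755,000 + CHF 128,000 + CHF 58,000 = CHF 941,000
  Exemption: CHF 100,000 − 20% × (CHF 941,000 − CHF 825,000) = CHF 100,000 − CHF 23,200 = CHF 76,800
  Base: CHF 941,000 − CHF 76,800 = CHF 864,200
  CHF 864,200 × 23% = CHF 198,766

Ordinary income tax:
  CHF 164,000 × 14% = CHF 22,960
  CHF 240,000 × 22% = CHF 52,800
  CHF 161,000 × 30% = CHF 48,300
  CHF 190,000 × 41% = CHF 77,900
  → CHF 201,960
  Less energy credit CHF 98,000 → CHF 103,960

CHF 198,766 > CHF 103,960, so the tentative minimum tax is the binding amount.

CHF 198,766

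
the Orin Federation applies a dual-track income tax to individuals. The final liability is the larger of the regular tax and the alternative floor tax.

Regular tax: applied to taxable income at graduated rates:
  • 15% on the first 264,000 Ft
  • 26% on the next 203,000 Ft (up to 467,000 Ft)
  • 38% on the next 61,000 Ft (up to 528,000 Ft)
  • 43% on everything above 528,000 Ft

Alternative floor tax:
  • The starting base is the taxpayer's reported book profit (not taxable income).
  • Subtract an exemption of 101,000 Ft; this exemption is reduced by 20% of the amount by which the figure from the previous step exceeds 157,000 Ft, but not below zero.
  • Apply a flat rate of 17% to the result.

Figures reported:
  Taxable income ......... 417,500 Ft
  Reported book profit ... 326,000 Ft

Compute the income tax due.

79,510 Ft

Alternative floor tax:
  Base (reported book profit): 326,000 Ft
  Exemption: 101,000 Ft − 20% × (326,000 Ft − 157,000 Ft) = 101,000 Ft − 33,800 Ft = 67,200 Ft
  Base: 326,000 Ft − 67,200 Ft = 258,800 Ft
  258,800 Ft × 17% = 43,996 Ft

Regular tax:
  264,000 Ft × 15% = 39,600 Ft
  153,500 Ft × 26% = 39,910 Ft
  → 79,510 Ft

79,510 Ft > 43,996 Ft, so the regular tax governs.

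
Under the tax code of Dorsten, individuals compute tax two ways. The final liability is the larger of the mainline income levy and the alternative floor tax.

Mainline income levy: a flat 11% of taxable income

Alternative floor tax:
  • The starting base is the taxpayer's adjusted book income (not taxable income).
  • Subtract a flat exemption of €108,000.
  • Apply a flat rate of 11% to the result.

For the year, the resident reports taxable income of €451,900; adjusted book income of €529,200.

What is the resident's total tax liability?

Mainline income levy:
  €451,900 × 11% = €49,709

Alternative floor tax:
  Base (adjusted book income): €529,200
  Less exemption €108,000 → base €421,200
  €421,200 × 11% = €46,332

€49,709 > €46,332, so the mainline income levy governs.

€49,709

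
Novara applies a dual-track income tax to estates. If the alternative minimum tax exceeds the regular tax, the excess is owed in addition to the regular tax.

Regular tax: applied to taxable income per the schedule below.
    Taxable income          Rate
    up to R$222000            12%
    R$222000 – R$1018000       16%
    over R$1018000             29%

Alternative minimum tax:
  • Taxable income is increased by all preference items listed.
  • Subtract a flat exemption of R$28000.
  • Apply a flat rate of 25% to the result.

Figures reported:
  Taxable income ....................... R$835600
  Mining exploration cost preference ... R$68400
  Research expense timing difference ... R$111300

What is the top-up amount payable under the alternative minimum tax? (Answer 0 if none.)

Regular tax:
  R$222000 × 12% = R$26640
  R$613600 × 16% = R$98176
  → R$124816

Alternative minimum tax:
  Adjusted income: R$835600 + R$68400 + R$111300 = R$1015300
  Less exemption R$28000 → base R$987300
  R$987300 × 25% = R$246825

Excess of alternative minimum tax over regular tax: R$246825 − R$124816 = R$122009.

R$122009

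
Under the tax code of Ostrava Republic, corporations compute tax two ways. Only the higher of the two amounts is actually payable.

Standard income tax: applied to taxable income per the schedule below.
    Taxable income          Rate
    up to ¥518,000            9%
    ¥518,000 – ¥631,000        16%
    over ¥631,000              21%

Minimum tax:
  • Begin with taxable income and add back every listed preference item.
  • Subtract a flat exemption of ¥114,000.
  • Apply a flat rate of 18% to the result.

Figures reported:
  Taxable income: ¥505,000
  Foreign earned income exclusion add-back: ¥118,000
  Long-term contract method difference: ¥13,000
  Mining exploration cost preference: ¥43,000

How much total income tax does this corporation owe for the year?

¥101,700

Standard income tax:
  ¥505,000 × 9% = ¥45,450

Minimum tax:
  Adjusted income: ¥505,000 + ¥118,000 + ¥13,000 + ¥43,000 = ¥679,000
  Less exemption ¥114,000 → base ¥565,000
  ¥565,000 × 18% = ¥101,700

¥101,700 > ¥45,450, so the minimum tax is the binding amount.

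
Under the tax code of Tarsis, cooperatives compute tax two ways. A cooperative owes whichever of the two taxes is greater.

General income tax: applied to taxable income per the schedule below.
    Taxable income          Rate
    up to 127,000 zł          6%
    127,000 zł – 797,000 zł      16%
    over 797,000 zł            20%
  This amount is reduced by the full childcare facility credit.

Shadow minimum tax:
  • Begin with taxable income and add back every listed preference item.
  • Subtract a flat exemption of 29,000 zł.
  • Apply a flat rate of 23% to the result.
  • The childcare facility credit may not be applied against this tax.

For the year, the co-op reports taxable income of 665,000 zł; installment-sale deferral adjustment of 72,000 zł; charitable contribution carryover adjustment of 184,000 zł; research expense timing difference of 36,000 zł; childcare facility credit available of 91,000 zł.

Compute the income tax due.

213,440 zł

Shadow minimum tax:
  Adjusted income: 665,000 zł + 72,000 zł + 184,000 zł + 36,000 zł = 957,000 zł
  Less exemption 29,000 zł → base 928,000 zł
  928,000 zł × 23% = 213,440 zł

General income tax:
  127,000 zł × 6% = 7,620 zł
  538,000 zł × 16% = 86,080 zł
  → 93,700 zł
  Less childcare facility credit 91,000 zł → 2,700 zł

213,440 zł > 2,700 zł, so the shadow minimum tax is the binding amount.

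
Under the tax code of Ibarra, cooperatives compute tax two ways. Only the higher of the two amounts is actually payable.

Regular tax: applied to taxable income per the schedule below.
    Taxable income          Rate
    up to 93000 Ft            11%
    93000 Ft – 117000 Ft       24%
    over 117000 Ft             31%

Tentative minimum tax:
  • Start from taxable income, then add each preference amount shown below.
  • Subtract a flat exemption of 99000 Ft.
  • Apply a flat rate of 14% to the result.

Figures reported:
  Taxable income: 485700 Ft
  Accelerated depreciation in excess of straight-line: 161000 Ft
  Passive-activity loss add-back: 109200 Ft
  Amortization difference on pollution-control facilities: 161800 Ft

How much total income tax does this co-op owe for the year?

130287 Ft

Tentative minimum tax:
  Adjusted income: 485700 Ft + 161000 Ft + 109200 Ft + 161800 Ft = 917700 Ft
  Less exemption 99000 Ft → base 818700 Ft
  818700 Ft × 14% = 114618 Ft

Regular tax:
  93000 Ft × 11% = 10230 Ft
  24000 Ft × 24% = 5760 Ft
  368700 Ft × 31% = 114297 Ft
  → 130287 Ft

130287 Ft > 114618 Ft, so the regular tax governs.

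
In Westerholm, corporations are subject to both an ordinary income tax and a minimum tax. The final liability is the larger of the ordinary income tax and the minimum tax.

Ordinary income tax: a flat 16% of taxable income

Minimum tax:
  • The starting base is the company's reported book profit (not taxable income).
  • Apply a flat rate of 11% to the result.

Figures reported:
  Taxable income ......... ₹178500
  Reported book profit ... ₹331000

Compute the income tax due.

₹36410

Ordinary income tax:
  ₹178500 × 16% = ₹28560

Minimum tax:
  Base (reported book profit): ₹331000
  ₹331000 × 11% = ₹36410

₹36410 > ₹28560, so the minimum tax is the binding amount.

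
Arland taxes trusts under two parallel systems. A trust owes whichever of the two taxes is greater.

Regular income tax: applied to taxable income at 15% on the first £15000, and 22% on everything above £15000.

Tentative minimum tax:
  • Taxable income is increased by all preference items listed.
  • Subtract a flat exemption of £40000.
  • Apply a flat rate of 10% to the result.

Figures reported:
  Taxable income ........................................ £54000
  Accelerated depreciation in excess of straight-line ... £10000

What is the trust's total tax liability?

£10830

Tentative minimum tax:
  Adjusted income: £54000 + £10000 = £64000
  Less exemption £40000 → base £24000
  £24000 × 10% = £2400

Regular income tax:
  £15000 × 15% = £2250
  £39000 × 22% = £8580
  → £10830

£10830 > £2400, so the regular income tax governs.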